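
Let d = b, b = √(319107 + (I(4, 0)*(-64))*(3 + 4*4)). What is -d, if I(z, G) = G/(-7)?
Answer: -√319107 ≈ -564.90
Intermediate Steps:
I(z, G) = -G/7 (I(z, G) = G*(-⅐) = -G/7)
b = √319107 (b = √(319107 + (-⅐*0*(-64))*(3 + 4*4)) = √(319107 + (0*(-64))*(3 + 16)) = √(319107 + 0*19) = √(319107 + 0) = √319107 ≈ 564.90)
d = √319107 ≈ 564.90
-d = -√319107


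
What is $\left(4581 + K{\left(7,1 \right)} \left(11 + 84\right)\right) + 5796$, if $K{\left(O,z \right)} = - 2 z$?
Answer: $10187$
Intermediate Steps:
$\left(4581 + K{\left(7,1 \right)} \left(11 + 84\right)\right) + 5796 = \left(4581 + \left(-2\right) 1 \left(11 + 84\right)\right) + 5796 = \left(4581 - 190\right) + 5796 = 4391 + 5796 = 10187$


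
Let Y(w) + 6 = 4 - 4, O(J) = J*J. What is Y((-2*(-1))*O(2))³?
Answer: -216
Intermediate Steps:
O(J) = J²
Y(w) = -6 (Y(w) = -6 + (4 - 4) = -6 + 0 = -6)
Y((-2*(-1))*O(2))³ = (-6)³ = -216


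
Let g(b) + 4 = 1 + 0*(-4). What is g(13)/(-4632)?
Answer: 1/1544 ≈ 0.00064767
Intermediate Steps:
g(b) = -3 (g(b) = -4 + (1 + 0*(-4)) = -4 + (1 + 0) = -4 + 1 = -3)
g(13)/(-4632) = -3/(-4632) = -3*(-1/4632) = 1/1544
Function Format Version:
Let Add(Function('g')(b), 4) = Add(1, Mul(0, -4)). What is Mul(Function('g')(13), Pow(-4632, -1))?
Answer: Rational(1, 1544) ≈ 0.00064767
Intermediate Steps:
Function('g')(b) = -3 (Function('g')(b) = Add(-4, Add(1, Mul(0, -4))) = Add(-4, Add(1, 0)) = Add(-4, 1) = -3)
Mul(Function('g')(13), Pow(-4632, -1)) = Mul(-3, Pow(-4632, -1)) = Mul(-3, Rational(-1, 4632)) = Rational(1, 1544)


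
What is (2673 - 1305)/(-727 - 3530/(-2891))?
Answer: -69384/36811 ≈ -1.8849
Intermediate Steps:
(2673 - 1305)/(-727 - 3530/(-2891)) = 1368/(-727 - 3530*(-1/2891)) = 1368/(-727 + 3530/2891) = 1368/(-2098227/2891) = 1368*(-2891/2098227) = -69384/36811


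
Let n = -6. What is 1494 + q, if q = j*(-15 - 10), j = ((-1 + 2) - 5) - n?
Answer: 1444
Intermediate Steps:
j = 2 (j = ((-1 + 2) - 5) - 1*(-6) = (1 - 5) + 6 = -4 + 6 = 2)
q = -50 (q = 2*(-15 - 10) = 2*(-25) = -50)
1494 + q = 1494 - 50 = 1444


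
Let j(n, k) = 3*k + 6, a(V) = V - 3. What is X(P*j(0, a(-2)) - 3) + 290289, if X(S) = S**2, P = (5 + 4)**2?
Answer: 826113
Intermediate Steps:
P = 81 (P = 9**2 = 81)
a(V) = -3 + V
j(n, k) = 6 + 3*k
X(P*j(0, a(-2)) - 3) + 290289 = (81*(6 + 3*(-3 - 2)) - 3)**2 + 290289 = (81*(6 + 3*(-5)) - 3)**2 + 290289 = (81*(6 - 15) - 3)**2 + 290289 = (81*(-9) - 3)**2 + 290289 = (-729 - 3)**2 + 290289 = (-732)**2 + 290289 = 535824 + 290289 = 826113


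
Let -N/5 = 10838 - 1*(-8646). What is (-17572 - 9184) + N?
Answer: -124176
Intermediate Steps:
N = -97420 (N = -5*(10838 - 1*(-8646)) = -5*(10838 + 8646) = -5*19484 = -97420)
(-17572 - 9184) + N = (-17572 - 9184) - 97420 = -26756 - 97420 = -124176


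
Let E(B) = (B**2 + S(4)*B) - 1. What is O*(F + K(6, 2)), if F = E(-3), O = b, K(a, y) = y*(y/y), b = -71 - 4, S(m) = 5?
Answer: 375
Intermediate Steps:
b = -75
K(a, y) = y (K(a, y) = y*1 = y)
O = -75
E(B) = -1 + B**2 + 5*B (E(B) = (B**2 + 5*B) - 1 = -1 + B**2 + 5*B)
F = -7 (F = -1 + (-3)**2 + 5*(-3) = -1 + 9 - 15 = -7)
O*(F + K(6, 2)) = -75*(-7 + 2) = -75*(-5) = 375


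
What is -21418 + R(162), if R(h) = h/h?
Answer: -21417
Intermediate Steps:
R(h) = 1
-21418 + R(162) = -21418 + 1 = -21417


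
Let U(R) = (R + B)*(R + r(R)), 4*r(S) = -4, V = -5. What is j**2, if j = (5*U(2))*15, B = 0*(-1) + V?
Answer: 50625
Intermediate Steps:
B = -5 (B = 0*(-1) - 5 = 0 - 5 = -5)
r(S) = -1 (r(S) = (1/4)*(-4) = -1)
U(R) = (-1 + R)*(-5 + R) (U(R) = (R - 5)*(R - 1) = (-5 + R)*(-1 + R) = (-1 + R)*(-5 + R))
j = -225 (j = (5*(5 + 2**2 - 6*2))*15 = (5*(5 + 4 - 12))*15 = (5*(-3))*15 = -15*15 = -225)
j**2 = (-225)**2 = 50625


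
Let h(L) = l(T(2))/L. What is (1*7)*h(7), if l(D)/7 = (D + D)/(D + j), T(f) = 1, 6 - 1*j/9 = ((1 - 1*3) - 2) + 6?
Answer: 14/37 ≈ 0.37838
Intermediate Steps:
j = 36 (j = 54 - 9*(((1 - 1*3) - 2) + 6) = 54 - 9*(((1 - 3) - 2) + 6) = 54 - 9*((-2 - 2) + 6) = 54 - 9*(-4 + 6) = 54 - 9*2 = 54 - 18 = 36)
l(D) = 14*D/(36 + D) (l(D) = 7*((D + D)/(D + 36)) = 7*((2*D)/(36 + D)) = 7*(2*D/(36 + D)) = 14*D/(36 + D))
h(L) = 14/(37*L) (h(L) = (14*1/(36 + 1))/L = (14*1/37)/L = (14*1*(1/37))/L = 14/(37*L))
(1*7)*h(7) = (1*7)*((14/37)/7) = 7*((14/37)*(1/7)) = 7*(2/37) = 14/37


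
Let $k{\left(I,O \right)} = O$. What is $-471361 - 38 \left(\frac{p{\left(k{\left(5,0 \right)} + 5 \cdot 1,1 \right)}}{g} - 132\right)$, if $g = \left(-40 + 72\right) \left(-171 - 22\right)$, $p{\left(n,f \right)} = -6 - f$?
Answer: $- \frac{1440073493}{3088} \approx -4.6635 \cdot 10^{5}$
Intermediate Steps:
$g = -6176$ ($g = 32 \left(-193\right) = -6176$)
$-471361 - 38 \left(\frac{p{\left(k{\left(5,0 \right)} + 5 \cdot 1,1 \right)}}{g} - 132\right) = -471361 - 38 \left(\frac{-6 - 1}{-6176} - 132\right) = -471361 - 38 \left(\left(-6 - 1\right) \left(- \frac{1}{6176}\right) - 132\right) = -471361 - 38 \left(\left(-7\right) \left(- \frac{1}{6176}\right) - 132\right) = -471361 - 38 \left(\frac{7}{6176} - 132\right) = -471361 - 38 \left(- \frac{815225}{6176}\right) = -471361 - - \frac{15489275}{3088} = -471361 + \frac{15489275}{3088} = - \frac{1440073493}{3088}$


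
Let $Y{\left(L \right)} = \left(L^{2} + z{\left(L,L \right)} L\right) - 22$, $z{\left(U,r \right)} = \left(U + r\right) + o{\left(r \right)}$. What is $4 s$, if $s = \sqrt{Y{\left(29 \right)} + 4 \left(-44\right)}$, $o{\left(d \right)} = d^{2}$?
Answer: $76 \sqrt{74} \approx 653.78$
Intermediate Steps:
$z{\left(U,r \right)} = U + r + r^{2}$ ($z{\left(U,r \right)} = \left(U + r\right) + r^{2} = U + r + r^{2}$)
$Y{\left(L \right)} = -22 + L^{2} + L \left(L^{2} + 2 L\right)$ ($Y{\left(L \right)} = \left(L^{2} + \left(L + L + L^{2}\right) L\right) - 22 = \left(L^{2} + \left(L^{2} + 2 L\right) L\right) - 22 = \left(L^{2} + L \left(L^{2} + 2 L\right)\right) - 22 = -22 + L^{2} + L \left(L^{2} + 2 L\right)$)
$s = 19 \sqrt{74}$ ($s = \sqrt{\left(-22 + 29^{3} + 3 \cdot 29^{2}\right) + 4 \left(-44\right)} = \sqrt{\left(-22 + 24389 + 3 \cdot 841\right) - 176} = \sqrt{\left(-22 + 24389 + 2523\right) - 176} = \sqrt{26890 - 176} = \sqrt{26714} = 19 \sqrt{74} \approx 163.44$)
$4 s = 4 \cdot 19 \sqrt{74} = 76 \sqrt{74}$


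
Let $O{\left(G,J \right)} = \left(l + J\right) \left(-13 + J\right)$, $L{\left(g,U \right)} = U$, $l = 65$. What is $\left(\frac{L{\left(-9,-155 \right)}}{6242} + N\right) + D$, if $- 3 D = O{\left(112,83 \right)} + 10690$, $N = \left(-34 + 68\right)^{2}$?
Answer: $- \frac{109747309}{18726} \approx -5860.7$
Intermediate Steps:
$N = 1156$ ($N = 34^{2} = 1156$)
$O{\left(G,J \right)} = \left(-13 + J\right) \left(65 + J\right)$ ($O{\left(G,J \right)} = \left(65 + J\right) \left(-13 + J\right) = \left(-13 + J\right) \left(65 + J\right)$)
$D = - \frac{21050}{3}$ ($D = - \frac{\left(-845 + 83^{2} + 52 \cdot 83\right) + 10690}{3} = - \frac{\left(-845 + 6889 + 4316\right) + 10690}{3} = - \frac{10360 + 10690}{3} = \left(- \frac{1}{3}\right) 21050 = - \frac{21050}{3} \approx -7016.7$)
$\left(\frac{L{\left(-9,-155 \right)}}{6242} + N\right) + D = \left(- \frac{155}{6242} + 1156\right) - \frac{21050}{3} = \frac{7215597}{6242} - \frac{21050}{3} = - \frac{109747309}{18726}$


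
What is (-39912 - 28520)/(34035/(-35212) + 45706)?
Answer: -2409627584/1609365637 ≈ -1.4973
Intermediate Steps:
(-39912 - 28520)/(34035/(-35212) + 45706) = -68432/(34035*(-1/35212) + 45706) = -68432/(-34035/35212 + 45706) = -68432/1609365637/35212 = -68432*35212/1609365637 = -2409627584/1609365637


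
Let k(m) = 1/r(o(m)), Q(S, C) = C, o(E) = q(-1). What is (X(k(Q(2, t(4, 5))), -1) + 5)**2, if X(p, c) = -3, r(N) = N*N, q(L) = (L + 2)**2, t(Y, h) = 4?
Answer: 4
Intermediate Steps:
q(L) = (2 + L)**2
o(E) = 1 (o(E) = (2 - 1)**2 = 1**2 = 1)
r(N) = N**2
k(m) = 1 (k(m) = 1/(1**2) = 1/1 = 1)
(X(k(Q(2, t(4, 5))), -1) + 5)**2 = (-3 + 5)**2 = 2**2 = 4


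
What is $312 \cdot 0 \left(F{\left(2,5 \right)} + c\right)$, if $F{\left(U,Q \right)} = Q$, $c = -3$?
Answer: $0$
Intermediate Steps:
$312 \cdot 0 \left(F{\left(2,5 \right)} + c\right) = 312 \cdot 0 \left(5 - 3\right) = 312 \cdot 0 \cdot 2 = 312 \cdot 0 = 0$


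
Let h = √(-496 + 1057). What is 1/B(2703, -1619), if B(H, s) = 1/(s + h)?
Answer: -1619 + √561 ≈ -1595.3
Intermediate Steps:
h = √561 ≈ 23.685
B(H, s) = 1/(s + √561)
1/B(2703, -1619) = 1/(1/(-1619 + √561)) = -1619 + √561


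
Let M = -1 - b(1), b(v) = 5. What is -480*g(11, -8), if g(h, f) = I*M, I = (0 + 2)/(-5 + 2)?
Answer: -1920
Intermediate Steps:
I = -⅔ (I = 2/(-3) = 2*(-⅓) = -⅔ ≈ -0.66667)
M = -6 (M = -1 - 1*5 = -1 - 5 = -6)
g(h, f) = 4 (g(h, f) = -⅔*(-6) = 4)
-480*g(11, -8) = -480*4 = -1920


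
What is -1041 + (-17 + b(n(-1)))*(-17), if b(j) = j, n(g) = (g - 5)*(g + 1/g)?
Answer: -956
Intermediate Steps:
n(g) = (-5 + g)*(g + 1/g)
-1041 + (-17 + b(n(-1)))*(-17) = -1041 + (-17 + (1 + (-1)² - 5*(-1) - 5/(-1)))*(-17) = -1041 + (-17 + (1 + 1 + 5 - 5*(-1)))*(-17) = -1041 + (-17 + (1 + 1 + 5 + 5))*(-17) = -1041 + (-17 + 12)*(-17) = -1041 - 5*(-17) = -1041 + 85 = -956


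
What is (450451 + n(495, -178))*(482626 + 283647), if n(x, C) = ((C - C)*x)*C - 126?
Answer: 345071888725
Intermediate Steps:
n(x, C) = -126 (n(x, C) = (0*x)*C - 126 = 0*C - 126 = 0 - 126 = -126)
(450451 + n(495, -178))*(482626 + 283647) = (450451 - 126)*(482626 + 283647) = 450325*766273 = 345071888725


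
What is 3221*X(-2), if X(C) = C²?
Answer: 12884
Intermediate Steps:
3221*X(-2) = 3221*(-2)² = 3221*4 = 12884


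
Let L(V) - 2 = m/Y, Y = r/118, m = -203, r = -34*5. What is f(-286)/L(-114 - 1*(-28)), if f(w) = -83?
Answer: -7055/12147 ≈ -0.58080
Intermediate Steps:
r = -170
Y = -85/59 (Y = -170/118 = -170*1/118 = -85/59 ≈ -1.4407)
L(V) = 12147/85 (L(V) = 2 - 203/(-85/59) = 2 - 203*(-59/85) = 2 + 11977/85 = 12147/85)
f(-286)/L(-114 - 1*(-28)) = -83/12147/85 = -83*85/12147 = -7055/12147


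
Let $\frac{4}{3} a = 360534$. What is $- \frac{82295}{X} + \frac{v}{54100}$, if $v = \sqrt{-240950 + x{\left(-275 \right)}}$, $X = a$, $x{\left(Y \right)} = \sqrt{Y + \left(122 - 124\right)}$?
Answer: $- \frac{164590}{540801} + \frac{\sqrt{-240950 + i \sqrt{277}}}{54100} \approx -0.30434 + 0.0090733 i$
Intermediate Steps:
$a = \frac{540801}{2}$ ($a = \frac{3}{4} \cdot 360534 = \frac{540801}{2} \approx 2.704 \cdot 10^{5}$)
$x{\left(Y \right)} = \sqrt{-2 + Y}$ ($x{\left(Y \right)} = \sqrt{Y + \left(122 - 124\right)} = \sqrt{Y - 2} = \sqrt{-2 + Y}$)
$X = \frac{540801}{2} \approx 2.704 \cdot 10^{5}$
$v = \sqrt{-240950 + i \sqrt{277}}$ ($v = \sqrt{-240950 + \sqrt{-2 - 275}} = \sqrt{-240950 + \sqrt{-277}} = \sqrt{-240950 + i \sqrt{277}} \approx 0.017 + 490.87 i$)
$- \frac{82295}{X} + \frac{v}{54100} = - \frac{82295}{\frac{540801}{2}} + \frac{\sqrt{-240950 + i \sqrt{277}}}{54100} = \left(-82295\right) \frac{2}{540801} + \sqrt{-240950 + i \sqrt{277}} \cdot \frac{1}{54100} = - \frac{164590}{540801} + \frac{\sqrt{-240950 + i \sqrt{277}}}{54100}$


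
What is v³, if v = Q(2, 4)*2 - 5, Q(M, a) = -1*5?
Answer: -3375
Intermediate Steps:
Q(M, a) = -5
v = -15 (v = -5*2 - 5 = -10 - 5 = -15)
v³ = (-15)³ = -3375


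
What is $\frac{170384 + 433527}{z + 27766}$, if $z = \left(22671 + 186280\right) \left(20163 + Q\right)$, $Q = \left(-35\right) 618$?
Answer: $- \frac{7843}{3980563} \approx -0.0019703$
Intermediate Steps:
$Q = -21630$
$z = -306531117$ ($z = \left(22671 + 186280\right) \left(20163 - 21630\right) = 208951 \left(-1467\right) = -306531117$)
$\frac{170384 + 433527}{z + 27766} = \frac{170384 + 433527}{-306531117 + 27766} = \frac{603911}{-306503351} = 603911 \left(- \frac{1}{306503351}\right) = - \frac{7843}{3980563}$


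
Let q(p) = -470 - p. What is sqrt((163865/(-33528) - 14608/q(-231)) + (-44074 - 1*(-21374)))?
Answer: I*sqrt(363496108513176078)/4006596 ≈ 150.48*I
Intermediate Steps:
sqrt((163865/(-33528) - 14608/q(-231)) + (-44074 - 1*(-21374))) = sqrt((163865/(-33528) - 14608/(-470 - 1*(-231))) + (-44074 - 1*(-21374))) = sqrt((163865*(-1/33528) - 14608/(-470 + 231)) + (-44074 + 21374)) = sqrt((-163865/33528 - 14608/(-239)) - 22700) = sqrt((-163865/33528 - 14608*(-1/239)) - 22700) = sqrt((-163865/33528 + 14608/239) - 22700) = sqrt(450613289/8013192 - 22700) = sqrt(-181448845111/8013192) = I*sqrt(363496108513176078)/4006596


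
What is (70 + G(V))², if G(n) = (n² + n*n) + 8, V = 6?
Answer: 22500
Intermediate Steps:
G(n) = 8 + 2*n² (G(n) = (n² + n²) + 8 = 2*n² + 8 = 8 + 2*n²)
(70 + G(V))² = (70 + (8 + 2*6²))² = (70 + (8 + 2*36))² = (70 + (8 + 72))² = (70 + 80)² = 150² = 22500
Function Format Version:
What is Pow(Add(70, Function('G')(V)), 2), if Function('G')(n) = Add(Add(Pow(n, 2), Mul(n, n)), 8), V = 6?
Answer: 22500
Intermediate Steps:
Function('G')(n) = Add(8, Mul(2, Pow(n, 2))) (Function('G')(n) = Add(Add(Pow(n, 2), Pow(n, 2)), 8) = Add(Mul(2, Pow(n, 2)), 8) = Add(8, Mul(2, Pow(n, 2))))
Pow(Add(70, Function('G')(V)), 2) = Pow(Add(70, Add(8, Mul(2, Pow(6, 2)))), 2) = Pow(Add(70, Add(8, Mul(2, 36))), 2) = Pow(Add(70, Add(8, 72)), 2) = Pow(Add(70, 80), 2) = Pow(150, 2) = 22500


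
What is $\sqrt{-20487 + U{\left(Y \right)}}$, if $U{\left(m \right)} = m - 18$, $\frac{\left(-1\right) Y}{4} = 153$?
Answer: $i \sqrt{21117} \approx 145.32 i$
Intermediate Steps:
$Y = -612$ ($Y = \left(-4\right) 153 = -612$)
$U{\left(m \right)} = -18 + m$
$\sqrt{-20487 + U{\left(Y \right)}} = \sqrt{-20487 - 630} = \sqrt{-21117} = i \sqrt{21117}$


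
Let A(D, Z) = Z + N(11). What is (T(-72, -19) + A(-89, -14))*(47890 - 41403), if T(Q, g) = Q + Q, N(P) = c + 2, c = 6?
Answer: -973050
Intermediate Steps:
N(P) = 8 (N(P) = 6 + 2 = 8)
A(D, Z) = 8 + Z (A(D, Z) = Z + 8 = 8 + Z)
T(Q, g) = 2*Q
(T(-72, -19) + A(-89, -14))*(47890 - 41403) = (2*(-72) + (8 - 14))*(47890 - 41403) = (-144 - 6)*6487 = -150*6487 = -973050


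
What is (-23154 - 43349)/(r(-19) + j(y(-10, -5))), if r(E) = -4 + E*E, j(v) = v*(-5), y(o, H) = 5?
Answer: -66503/332 ≈ -200.31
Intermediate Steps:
j(v) = -5*v
r(E) = -4 + E²
(-23154 - 43349)/(r(-19) + j(y(-10, -5))) = (-23154 - 43349)/((-4 + (-19)²) - 5*5) = -66503/((-4 + 361) - 25) = -66503/(357 - 25) = -66503/332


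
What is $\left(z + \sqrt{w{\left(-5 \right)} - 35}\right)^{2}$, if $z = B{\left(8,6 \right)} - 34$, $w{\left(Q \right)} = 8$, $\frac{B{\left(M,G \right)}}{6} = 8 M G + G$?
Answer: $5317609 + 13836 i \sqrt{3} \approx 5.3176 \cdot 10^{6} + 23965.0 i$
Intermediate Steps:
$B{\left(M,G \right)} = 6 G + 48 G M$ ($B{\left(M,G \right)} = 6 \left(8 M G + G\right) = 6 \left(8 G M + G\right) = 6 \left(G + 8 G M\right) = 6 G + 48 G M$)
$z = 2306$ ($z = 6 \cdot 6 \left(1 + 8 \cdot 8\right) - 34 = 6 \cdot 6 \left(1 + 64\right) - 34 = 6 \cdot 6 \cdot 65 - 34 = 2340 - 34 = 2306$)
$\left(z + \sqrt{w{\left(-5 \right)} - 35}\right)^{2} = \left(2306 + \sqrt{8 - 35}\right)^{2} = \left(2306 + \sqrt{-27}\right)^{2} = \left(2306 + 3 i \sqrt{3}\right)^{2}$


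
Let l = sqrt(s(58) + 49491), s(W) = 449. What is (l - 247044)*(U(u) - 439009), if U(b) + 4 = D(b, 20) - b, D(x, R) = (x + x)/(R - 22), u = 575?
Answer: 108739628172 - 880326*sqrt(12485) ≈ 1.0864e+11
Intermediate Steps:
D(x, R) = 2*x/(-22 + R) (D(x, R) = (2*x)/(-22 + R) = 2*x/(-22 + R))
U(b) = -4 - 2*b (U(b) = -4 + (2*b/(-22 + 20) - b) = -4 + (2*b/(-2) - b) = -4 + (2*b*(-1/2) - b) = -4 + (-b - b) = -4 - 2*b)
l = 2*sqrt(12485) (l = sqrt(449 + 49491) = sqrt(49940) = 2*sqrt(12485) ≈ 223.47)
(l - 247044)*(U(u) - 439009) = (2*sqrt(12485) - 247044)*((-4 - 2*575) - 439009) = (-247044 + 2*sqrt(12485))*((-4 - 1150) - 439009) = (-247044 + 2*sqrt(12485))*(-1154 - 439009) = (-247044 + 2*sqrt(12485))*(-440163) = 108739628172 - 880326*sqrt(12485)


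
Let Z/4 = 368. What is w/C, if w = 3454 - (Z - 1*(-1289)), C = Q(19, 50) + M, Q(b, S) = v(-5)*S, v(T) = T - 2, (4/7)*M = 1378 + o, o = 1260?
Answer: 198/1219 ≈ 0.16243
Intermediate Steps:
Z = 1472 (Z = 4*368 = 1472)
M = 9233/2 (M = 7*(1378 + 1260)/4 = (7/4)*2638 = 9233/2 ≈ 4616.5)
v(T) = -2 + T
Q(b, S) = -7*S (Q(b, S) = (-2 - 5)*S = -7*S)
C = 8533/2 (C = -7*50 + 9233/2 = -350 + 9233/2 = 8533/2 ≈ 4266.5)
w = 693 (w = 3454 - (1472 - 1*(-1289)) = 3454 - (1472 + 1289) = 3454 - 1*2761 = 3454 - 2761 = 693)
w/C = 693/(8533/2) = 693*(2/8533) = 198/1219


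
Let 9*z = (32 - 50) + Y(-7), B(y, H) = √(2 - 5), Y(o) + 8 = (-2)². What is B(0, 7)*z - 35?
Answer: -35 - 22*I*√3/9 ≈ -35.0 - 4.2339*I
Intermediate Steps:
Y(o) = -4 (Y(o) = -8 + (-2)² = -8 + 4 = -4)
B(y, H) = I*√3 (B(y, H) = √(-3) = I*√3)
z = -22/9 (z = ((32 - 50) - 4)/9 = (-18 - 4)/9 = (⅑)*(-22) = -22/9 ≈ -2.4444)
B(0, 7)*z - 35 = (I*√3)*(-22/9) - 35 = -22*I*√3/9 - 35 = -35 - 22*I*√3/9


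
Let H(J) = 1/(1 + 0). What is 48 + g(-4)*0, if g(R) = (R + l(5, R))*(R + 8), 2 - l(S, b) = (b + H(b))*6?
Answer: 48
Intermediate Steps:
H(J) = 1 (H(J) = 1/1 = 1)
l(S, b) = -4 - 6*b (l(S, b) = 2 - (b + 1)*6 = 2 - (1 + b)*6 = 2 - (6 + 6*b) = 2 + (-6 - 6*b) = -4 - 6*b)
g(R) = (-4 - 5*R)*(8 + R) (g(R) = (R + (-4 - 6*R))*(R + 8) = (-4 - 5*R)*(8 + R))
48 + g(-4)*0 = 48 + (-32 - 44*(-4) - 5*(-4)**2)*0 = 48 + (-32 + 176 - 5*16)*0 = 48 + (-32 + 176 - 80)*0 = 48 + 64*0 = 48 + 0 = 48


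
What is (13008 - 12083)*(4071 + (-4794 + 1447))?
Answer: 669700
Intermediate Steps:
(13008 - 12083)*(4071 + (-4794 + 1447)) = 925*(4071 - 3347) = 925*724 = 669700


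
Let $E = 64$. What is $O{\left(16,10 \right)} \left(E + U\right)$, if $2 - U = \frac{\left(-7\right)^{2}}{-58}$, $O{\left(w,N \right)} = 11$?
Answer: $\frac{42647}{58} \approx 735.29$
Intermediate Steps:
$U = \frac{165}{58}$ ($U = 2 - \frac{\left(-7\right)^{2}}{-58} = 2 - 49 \left(- \frac{1}{58}\right) = 2 - - \frac{49}{58} = 2 + \frac{49}{58} = \frac{165}{58} \approx 2.8448$)
$O{\left(16,10 \right)} \left(E + U\right) = 11 \left(64 + \frac{165}{58}\right) = 11 \cdot \frac{3877}{58} = \frac{42647}{58}$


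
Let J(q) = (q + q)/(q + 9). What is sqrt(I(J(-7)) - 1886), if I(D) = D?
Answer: I*sqrt(1893) ≈ 43.509*I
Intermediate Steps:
J(q) = 2*q/(9 + q) (J(q) = (2*q)/(9 + q) = 2*q/(9 + q))
sqrt(I(J(-7)) - 1886) = sqrt(2*(-7)/(9 - 7) - 1886) = sqrt(2*(-7)/2 - 1886) = sqrt(2*(-7)*(1/2) - 1886) = sqrt(-7 - 1886) = sqrt(-1893) = I*sqrt(1893)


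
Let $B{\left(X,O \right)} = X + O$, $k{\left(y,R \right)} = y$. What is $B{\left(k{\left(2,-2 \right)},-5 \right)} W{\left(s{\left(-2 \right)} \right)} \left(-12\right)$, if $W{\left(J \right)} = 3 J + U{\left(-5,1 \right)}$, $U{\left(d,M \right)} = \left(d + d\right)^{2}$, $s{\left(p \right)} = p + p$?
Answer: $3168$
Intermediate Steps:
$s{\left(p \right)} = 2 p$
$U{\left(d,M \right)} = 4 d^{2}$ ($U{\left(d,M \right)} = \left(2 d\right)^{2} = 4 d^{2}$)
$B{\left(X,O \right)} = O + X$
$W{\left(J \right)} = 100 + 3 J$ ($W{\left(J \right)} = 3 J + 4 \left(-5\right)^{2} = 3 J + 4 \cdot 25 = 3 J + 100 = 100 + 3 J$)
$B{\left(k{\left(2,-2 \right)},-5 \right)} W{\left(s{\left(-2 \right)} \right)} \left(-12\right) = \left(-5 + 2\right) \left(100 + 3 \cdot 2 \left(-2\right)\right) \left(-12\right) = - 3 \left(100 + 3 \left(-4\right)\right) \left(-12\right) = - 3 \left(100 - 12\right) \left(-12\right) = \left(-3\right) 88 \left(-12\right) = \left(-264\right) \left(-12\right) = 3168$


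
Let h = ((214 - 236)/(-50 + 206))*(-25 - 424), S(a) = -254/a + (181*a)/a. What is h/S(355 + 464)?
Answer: 103719/295970 ≈ 0.35044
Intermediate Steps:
S(a) = 181 - 254/a (S(a) = -254/a + 181 = 181 - 254/a)
h = 4939/78 (h = -22/156*(-449) = -22*1/156*(-449) = -11/78*(-449) = 4939/78 ≈ 63.320)
h/S(355 + 464) = 4939/(78*(181 - 254/(355 + 464))) = 4939/(78*(181 - 254/819)) = 4939/(78*(147985/819)) = (4939/78)*(819/147985) = 103719/295970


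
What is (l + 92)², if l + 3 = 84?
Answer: 29929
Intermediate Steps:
l = 81 (l = -3 + 84 = 81)
(l + 92)² = (81 + 92)² = 173² = 29929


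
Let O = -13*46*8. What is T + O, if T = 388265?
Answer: 383481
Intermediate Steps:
O = -4784 (O = -598*8 = -4784)
T + O = 388265 - 4784 = 383481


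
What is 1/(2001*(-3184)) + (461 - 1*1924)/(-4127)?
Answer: 9321038065/26293876368 ≈ 0.35449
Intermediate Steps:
1/(2001*(-3184)) + (461 - 1*1924)/(-4127) = (1/2001)*(-1/3184) + (461 - 1924)*(-1/4127) = -1/6371184 - 1463*(-1/4127) = -1/6371184 + 1463/4127 = 9321038065/26293876368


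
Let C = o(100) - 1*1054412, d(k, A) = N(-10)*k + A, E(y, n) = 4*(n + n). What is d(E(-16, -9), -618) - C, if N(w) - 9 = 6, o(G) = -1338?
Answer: 1054052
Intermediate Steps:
N(w) = 15 (N(w) = 9 + 6 = 15)
E(y, n) = 8*n (E(y, n) = 4*(2*n) = 8*n)
d(k, A) = A + 15*k (d(k, A) = 15*k + A = A + 15*k)
C = -1055750 (C = -1338 - 1*1054412 = -1338 - 1054412 = -1055750)
d(E(-16, -9), -618) - C = (-618 + 15*(8*(-9))) - 1*(-1055750) = (-618 + 15*(-72)) + 1055750 = (-618 - 1080) + 1055750 = -1698 + 1055750 = 1054052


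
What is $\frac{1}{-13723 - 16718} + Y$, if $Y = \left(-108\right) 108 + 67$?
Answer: $- \frac{353024278}{30441} \approx -11597.0$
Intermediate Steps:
$Y = -11597$ ($Y = -11664 + 67 = -11597$)
$\frac{1}{-13723 - 16718} + Y = \frac{1}{-13723 - 16718} - 11597 = \frac{1}{-30441} - 11597 = - \frac{1}{30441} - 11597 = - \frac{353024278}{30441}$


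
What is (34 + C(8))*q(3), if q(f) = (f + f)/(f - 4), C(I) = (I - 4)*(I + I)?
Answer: -588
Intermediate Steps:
C(I) = 2*I*(-4 + I) (C(I) = (-4 + I)*(2*I) = 2*I*(-4 + I))
q(f) = 2*f/(-4 + f) (q(f) = (2*f)/(-4 + f) = 2*f/(-4 + f))
(34 + C(8))*q(3) = (34 + 2*8*(-4 + 8))*(2*3/(-4 + 3)) = (34 + 2*8*4)*(2*3/(-1)) = (34 + 64)*(2*3*(-1)) = 98*(-6) = -588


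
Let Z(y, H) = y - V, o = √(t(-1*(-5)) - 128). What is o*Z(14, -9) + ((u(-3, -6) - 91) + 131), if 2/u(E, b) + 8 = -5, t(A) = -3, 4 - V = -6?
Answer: 518/13 + 4*I*√131 ≈ 39.846 + 45.782*I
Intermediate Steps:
V = 10 (V = 4 - 1*(-6) = 4 + 6 = 10)
u(E, b) = -2/13 (u(E, b) = 2/(-8 - 5) = 2/(-13) = 2*(-1/13) = -2/13)
o = I*√131 (o = √(-3 - 128) = √(-131) = I*√131 ≈ 11.446*I)
Z(y, H) = -10 + y (Z(y, H) = y - 1*10 = y - 10 = -10 + y)
o*Z(14, -9) + ((u(-3, -6) - 91) + 131) = (I*√131)*(-10 + 14) + ((-2/13 - 91) + 131) = (I*√131)*4 + (-1185/13 + 131) = 4*I*√131 + 518/13 = 518/13 + 4*I*√131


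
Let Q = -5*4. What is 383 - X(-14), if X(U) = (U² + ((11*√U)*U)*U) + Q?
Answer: 207 - 2156*I*√14 ≈ 207.0 - 8067.0*I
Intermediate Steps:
Q = -20
X(U) = -20 + U² + 11*U^(5/2) (X(U) = (U² + ((11*√U)*U)*U) - 20 = (U² + (11*U^(3/2))*U) - 20 = (U² + 11*U^(5/2)) - 20 = -20 + U² + 11*U^(5/2))
383 - X(-14) = 383 - (-20 + (-14)² + 11*(-14)^(5/2)) = 383 - (-20 + 196 + 11*(196*I*√14)) = 383 - (-20 + 196 + 2156*I*√14) = 383 - (176 + 2156*I*√14) = 383 + (-176 - 2156*I*√14) = 207 - 2156*I*√14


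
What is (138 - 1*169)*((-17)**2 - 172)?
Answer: -3627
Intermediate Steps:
(138 - 1*169)*((-17)**2 - 172) = (138 - 169)*(289 - 172) = -31*117 = -3627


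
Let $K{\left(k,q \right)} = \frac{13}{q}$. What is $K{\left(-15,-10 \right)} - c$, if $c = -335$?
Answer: $\frac{3337}{10} \approx 333.7$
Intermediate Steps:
$K{\left(-15,-10 \right)} - c = \frac{13}{-10} - -335 = 13 \left(- \frac{1}{10}\right) + 335 = - \frac{13}{10} + 335 = \frac{3337}{10}$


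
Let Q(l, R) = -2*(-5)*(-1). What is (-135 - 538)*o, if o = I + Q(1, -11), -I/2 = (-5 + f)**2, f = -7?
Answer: 200554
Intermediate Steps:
Q(l, R) = -10 (Q(l, R) = 10*(-1) = -10)
I = -288 (I = -2*(-5 - 7)**2 = -2*(-12)**2 = -2*144 = -288)
o = -298 (o = -288 - 10 = -298)
(-135 - 538)*o = (-135 - 538)*(-298) = -673*(-298) = 200554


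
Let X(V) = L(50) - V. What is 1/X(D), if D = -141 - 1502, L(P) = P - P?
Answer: 1/1643 ≈ 0.00060864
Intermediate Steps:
L(P) = 0
D = -1643
X(V) = -V (X(V) = 0 - V = -V)
1/X(D) = 1/(-1*(-1643)) = 1/1643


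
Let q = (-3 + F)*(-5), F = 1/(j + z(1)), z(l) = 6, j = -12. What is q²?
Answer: 9025/36 ≈ 250.69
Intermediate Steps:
F = -⅙ (F = 1/(-12 + 6) = 1/(-6) = -⅙ ≈ -0.16667)
q = 95/6 (q = (-3 - ⅙)*(-5) = -19/6*(-5) = 95/6 ≈ 15.833)
q² = (95/6)² = 9025/36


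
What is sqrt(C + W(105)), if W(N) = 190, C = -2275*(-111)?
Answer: sqrt(252715) ≈ 502.71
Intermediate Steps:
C = 252525
sqrt(C + W(105)) = sqrt(252525 + 190) = sqrt(252715)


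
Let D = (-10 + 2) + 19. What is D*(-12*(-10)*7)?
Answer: 9240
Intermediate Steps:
D = 11 (D = -8 + 19 = 11)
D*(-12*(-10)*7) = 11*(-12*(-10)*7) = 11*(120*7) = 11*840 = 9240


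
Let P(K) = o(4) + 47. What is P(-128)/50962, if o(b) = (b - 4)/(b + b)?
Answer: 47/50962 ≈ 0.00092226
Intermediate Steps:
o(b) = (-4 + b)/(2*b) (o(b) = (-4 + b)/((2*b)) = (-4 + b)*(1/(2*b)) = (-4 + b)/(2*b))
P(K) = 47 (P(K) = (½)*(-4 + 4)/4 + 47 = (½)*(¼)*0 + 47 = 0 + 47 = 47)
P(-128)/50962 = 47/50962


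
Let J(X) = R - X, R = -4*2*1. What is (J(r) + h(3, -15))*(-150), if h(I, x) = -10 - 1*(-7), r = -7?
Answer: 600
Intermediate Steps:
R = -8 (R = -8*1 = -8)
h(I, x) = -3 (h(I, x) = -10 + 7 = -3)
J(X) = -8 - X
(J(r) + h(3, -15))*(-150) = ((-8 - 1*(-7)) - 3)*(-150) = ((-8 + 7) - 3)*(-150) = (-1 - 3)*(-150) = -4*(-150) = 600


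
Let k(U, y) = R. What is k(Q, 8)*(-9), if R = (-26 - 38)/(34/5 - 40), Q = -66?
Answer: -1440/83 ≈ -17.349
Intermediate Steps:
R = 160/83 (R = -64/(34*(⅕) - 40) = -64/(34/5 - 40) = -64/(-166/5) = -64*(-5/166) = 160/83 ≈ 1.9277)
k(U, y) = 160/83
k(Q, 8)*(-9) = (160/83)*(-9) = -1440/83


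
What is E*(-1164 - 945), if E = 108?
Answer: -227772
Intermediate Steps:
E*(-1164 - 945) = 108*(-1164 - 945) = 108*(-2109) = -227772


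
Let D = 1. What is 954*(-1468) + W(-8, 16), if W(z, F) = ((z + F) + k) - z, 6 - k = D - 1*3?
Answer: -1400448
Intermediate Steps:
k = 8 (k = 6 - (1 - 1*3) = 6 - (1 - 3) = 6 - 1*(-2) = 6 + 2 = 8)
W(z, F) = 8 + F (W(z, F) = ((z + F) + 8) - z = ((F + z) + 8) - z = (8 + F + z) - z = 8 + F)
954*(-1468) + W(-8, 16) = 954*(-1468) + (8 + 16) = -1400472 + 24 = -1400448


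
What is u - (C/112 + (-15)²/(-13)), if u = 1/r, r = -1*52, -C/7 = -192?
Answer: 275/52 ≈ 5.2885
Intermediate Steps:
C = 1344 (C = -7*(-192) = 1344)
r = -52
u = -1/52 (u = 1/(-52) = -1/52 ≈ -0.019231)
u - (C/112 + (-15)²/(-13)) = -1/52 - (1344/112 + (-15)²/(-13)) = -1/52 - (1344*(1/112) + 225*(-1/13)) = -1/52 - (12 - 225/13) = -1/52 - 1*(-69/13) = -1/52 + 69/13 = 275/52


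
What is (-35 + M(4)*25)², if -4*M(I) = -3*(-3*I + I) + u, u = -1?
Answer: 511225/16 ≈ 31952.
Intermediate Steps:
M(I) = ¼ - 3*I/2 (M(I) = -(-3*(-3*I + I) - 1)/4 = -(-(-6)*I - 1)/4 = -(6*I - 1)/4 = -(-1 + 6*I)/4 = ¼ - 3*I/2)
(-35 + M(4)*25)² = (-35 + (¼ - 3/2*4)*25)² = (-35 + (¼ - 6)*25)² = (-35 - 23/4*25)² = (-35 - 575/4)² = (-715/4)² = 511225/16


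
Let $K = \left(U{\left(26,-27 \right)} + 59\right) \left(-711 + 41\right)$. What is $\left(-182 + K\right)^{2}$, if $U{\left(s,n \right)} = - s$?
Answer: $496933264$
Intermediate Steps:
$K = -22110$ ($K = \left(\left(-1\right) 26 + 59\right) \left(-711 + 41\right) = \left(-26 + 59\right) \left(-670\right) = 33 \left(-670\right) = -22110$)
$\left(-182 + K\right)^{2} = \left(-182 - 22110\right)^{2} = \left(-22292\right)^{2} = 496933264$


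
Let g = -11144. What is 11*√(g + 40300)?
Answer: 22*√7289 ≈ 1878.3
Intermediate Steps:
11*√(g + 40300) = 11*√(-11144 + 40300) = 11*√29156 = 11*(2*√7289) = 22*√7289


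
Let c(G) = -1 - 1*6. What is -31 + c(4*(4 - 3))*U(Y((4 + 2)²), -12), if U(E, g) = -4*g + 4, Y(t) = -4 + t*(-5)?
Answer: -395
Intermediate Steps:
Y(t) = -4 - 5*t
U(E, g) = 4 - 4*g
c(G) = -7 (c(G) = -1 - 6 = -7)
-31 + c(4*(4 - 3))*U(Y((4 + 2)²), -12) = -31 - 7*(4 - 4*(-12)) = -31 - 7*(4 + 48) = -31 - 7*52 = -31 - 364 = -395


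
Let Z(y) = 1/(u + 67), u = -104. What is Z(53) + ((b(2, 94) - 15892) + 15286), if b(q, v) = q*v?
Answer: -15467/37 ≈ -418.03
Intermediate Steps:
Z(y) = -1/37 (Z(y) = 1/(-104 + 67) = 1/(-37) = -1/37)
Z(53) + ((b(2, 94) - 15892) + 15286) = -1/37 + ((2*94 - 15892) + 15286) = -1/37 + ((188 - 15892) + 15286) = -1/37 + (-15704 + 15286) = -1/37 - 418 = -15467/37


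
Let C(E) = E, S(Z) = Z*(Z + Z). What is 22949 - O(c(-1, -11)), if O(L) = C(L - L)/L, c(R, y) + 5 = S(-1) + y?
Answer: 22949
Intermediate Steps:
S(Z) = 2*Z² (S(Z) = Z*(2*Z) = 2*Z²)
c(R, y) = -3 + y (c(R, y) = -5 + (2*(-1)² + y) = -5 + (2*1 + y) = -5 + (2 + y) = -3 + y)
O(L) = 0 (O(L) = (L - L)/L = 0/L = 0)
22949 - O(c(-1, -11)) = 22949 - 1*0 = 22949 + 0 = 22949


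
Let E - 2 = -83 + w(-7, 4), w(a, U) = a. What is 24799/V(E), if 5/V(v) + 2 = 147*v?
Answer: -320849462/5 ≈ -6.4170e+7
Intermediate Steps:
E = -88 (E = 2 + (-83 - 7) = 2 - 90 = -88)
V(v) = 5/(-2 + 147*v)
24799/V(E) = 24799/((5/(-2 + 147*(-88)))) = 24799/((5/(-2 - 12936))) = 24799/((5/(-12938))) = 24799/((5*(-1/12938))) = 24799/(-5/12938) = 24799*(-12938/5) = -320849462/5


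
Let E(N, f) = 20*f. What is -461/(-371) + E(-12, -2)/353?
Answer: 147893/130963 ≈ 1.1293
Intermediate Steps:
-461/(-371) + E(-12, -2)/353 = -461/(-371) + (20*(-2))/353 = -461*(-1/371) - 40*1/353 = 461/371 - 40/353 = 147893/130963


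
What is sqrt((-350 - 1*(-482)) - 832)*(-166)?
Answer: -1660*I*sqrt(7) ≈ -4391.9*I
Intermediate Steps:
sqrt((-350 - 1*(-482)) - 832)*(-166) = sqrt((-350 + 482) - 832)*(-166) = sqrt(132 - 832)*(-166) = sqrt(-700)*(-166) = (10*I*sqrt(7))*(-166) = -1660*I*sqrt(7)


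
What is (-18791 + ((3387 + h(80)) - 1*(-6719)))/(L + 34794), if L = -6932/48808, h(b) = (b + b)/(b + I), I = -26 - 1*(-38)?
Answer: -487384486/1952951413 ≈ -0.24956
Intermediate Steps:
I = 12 (I = -26 + 38 = 12)
h(b) = 2*b/(12 + b) (h(b) = (b + b)/(b + 12) = (2*b)/(12 + b) = 2*b/(12 + b))
L = -1733/12202 (L = -6932*1/48808 = -1733/12202 ≈ -0.14203)
(-18791 + ((3387 + h(80)) - 1*(-6719)))/(L + 34794) = (-18791 + ((3387 + 2*80/(12 + 80)) - 1*(-6719)))/(-1733/12202 + 34794) = (-18791 + ((3387 + 2*80/92) + 6719))/(424554655/12202) = (-18791 + ((3387 + 2*80*(1/92)) + 6719))*(12202/424554655) = (-18791 + ((3387 + 40/23) + 6719))*(12202/424554655) = (-18791 + (77941/23 + 6719))*(12202/424554655) = (-18791 + 232478/23)*(12202/424554655) = -199715/23*12202/424554655 = -487384486/1952951413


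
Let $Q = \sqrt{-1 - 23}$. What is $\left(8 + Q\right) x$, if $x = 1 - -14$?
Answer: $120 + 30 i \sqrt{6} \approx 120.0 + 73.485 i$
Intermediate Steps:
$x = 15$ ($x = 1 + 14 = 15$)
$Q = 2 i \sqrt{6}$ ($Q = \sqrt{-24} = 2 i \sqrt{6} \approx 4.899 i$)
$\left(8 + Q\right) x = \left(8 + 2 i \sqrt{6}\right) 15 = 120 + 30 i \sqrt{6}$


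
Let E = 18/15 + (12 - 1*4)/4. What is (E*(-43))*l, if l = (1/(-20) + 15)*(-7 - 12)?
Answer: 977132/25 ≈ 39085.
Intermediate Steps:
E = 16/5 (E = 18*(1/15) + (12 - 4)*(1/4) = 6/5 + 8*(1/4) = 6/5 + 2 = 16/5 ≈ 3.2000)
l = -5681/20 (l = (-1/20 + 15)*(-19) = (299/20)*(-19) = -5681/20 ≈ -284.05)
(E*(-43))*l = ((16/5)*(-43))*(-5681/20) = -688/5*(-5681/20) = 977132/25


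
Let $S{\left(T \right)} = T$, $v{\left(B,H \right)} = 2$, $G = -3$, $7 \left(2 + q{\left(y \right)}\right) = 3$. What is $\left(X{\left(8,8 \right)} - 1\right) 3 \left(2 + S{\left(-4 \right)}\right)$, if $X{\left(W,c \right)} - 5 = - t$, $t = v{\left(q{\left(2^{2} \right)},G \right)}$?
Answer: $-12$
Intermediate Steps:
$q{\left(y \right)} = - \frac{11}{7}$ ($q{\left(y \right)} = -2 + \frac{1}{7} \cdot 3 = -2 + \frac{3}{7} = - \frac{11}{7}$)
$t = 2$
$X{\left(W,c \right)} = 3$ ($X{\left(W,c \right)} = 5 - 2 = 3$)
$\left(X{\left(8,8 \right)} - 1\right) 3 \left(2 + S{\left(-4 \right)}\right) = \left(3 - 1\right) 3 \left(2 - 4\right) = 2 \cdot 3 \left(-2\right) = 2 \left(-6\right) = -12$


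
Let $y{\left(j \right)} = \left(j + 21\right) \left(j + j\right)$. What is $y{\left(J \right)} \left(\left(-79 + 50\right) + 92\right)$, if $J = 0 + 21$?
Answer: $111132$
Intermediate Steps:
$J = 21$
$y{\left(j \right)} = 2 j \left(21 + j\right)$ ($y{\left(j \right)} = \left(21 + j\right) 2 j = 2 j \left(21 + j\right)$)
$y{\left(J \right)} \left(\left(-79 + 50\right) + 92\right) = 2 \cdot 21 \left(21 + 21\right) \left(\left(-79 + 50\right) + 92\right) = 2 \cdot 21 \cdot 42 \left(-29 + 92\right) = 1764 \cdot 63 = 111132$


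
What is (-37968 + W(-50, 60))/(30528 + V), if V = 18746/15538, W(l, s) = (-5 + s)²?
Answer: -271472167/237181405 ≈ -1.1446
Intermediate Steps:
V = 9373/7769 (V = 18746*(1/15538) = 9373/7769 ≈ 1.2065)
(-37968 + W(-50, 60))/(30528 + V) = (-37968 + (-5 + 60)²)/(30528 + 9373/7769) = (-37968 + 55²)/(237181405/7769) = (-37968 + 3025)*(7769/237181405) = -34943*7769/237181405 = -271472167/237181405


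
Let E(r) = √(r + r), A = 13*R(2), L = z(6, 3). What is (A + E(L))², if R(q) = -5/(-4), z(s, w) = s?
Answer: 4417/16 + 65*√3 ≈ 388.65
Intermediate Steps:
R(q) = 5/4 (R(q) = -5*(-¼) = 5/4)
L = 6
A = 65/4 (A = 13*(5/4) = 65/4 ≈ 16.250)
E(r) = √2*√r (E(r) = √(2*r) = √2*√r)
(A + E(L))² = (65/4 + √2*√6)² = (65/4 + 2*√3)²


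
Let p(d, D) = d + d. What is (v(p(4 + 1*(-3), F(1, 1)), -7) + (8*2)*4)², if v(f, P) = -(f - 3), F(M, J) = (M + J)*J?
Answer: 4225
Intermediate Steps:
F(M, J) = J*(J + M) (F(M, J) = (J + M)*J = J*(J + M))
p(d, D) = 2*d
v(f, P) = 3 - f (v(f, P) = -(-3 + f) = 3 - f)
(v(p(4 + 1*(-3), F(1, 1)), -7) + (8*2)*4)² = ((3 - 2*(4 + 1*(-3))) + (8*2)*4)² = ((3 - 2*(4 - 3)) + 16*4)² = ((3 - 2) + 64)² = (1 + 64)² = 65² = 4225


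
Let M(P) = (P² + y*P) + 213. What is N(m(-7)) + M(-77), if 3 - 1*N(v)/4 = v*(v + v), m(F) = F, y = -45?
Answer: 9227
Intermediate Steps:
M(P) = 213 + P² - 45*P (M(P) = (P² - 45*P) + 213 = 213 + P² - 45*P)
N(v) = 12 - 8*v² (N(v) = 12 - 4*v*(v + v) = 12 - 4*v*2*v = 12 - 8*v²)
N(m(-7)) + M(-77) = (12 - 8*(-7)²) + (213 + (-77)² - 45*(-77)) = (12 - 8*49) + (213 + 5929 + 3465) = (12 - 392) + 9607 = -380 + 9607 = 9227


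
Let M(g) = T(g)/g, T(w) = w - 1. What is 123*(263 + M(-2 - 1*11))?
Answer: 422259/13 ≈ 32481.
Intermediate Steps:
T(w) = -1 + w
M(g) = (-1 + g)/g
123*(263 + M(-2 - 1*11)) = 123*(263 + (-1 + (-2 - 1*11))/(-2 - 1*11)) = 123*(263 + (-1 + (-2 - 11))/(-2 - 11)) = 123*(263 + (-1 - 13)/(-13)) = 123*(263 - 1/13*(-14)) = 123*(263 + 14/13) = 123*(3433/13) = 422259/13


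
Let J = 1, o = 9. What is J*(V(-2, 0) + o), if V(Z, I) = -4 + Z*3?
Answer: -1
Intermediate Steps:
V(Z, I) = -4 + 3*Z
J*(V(-2, 0) + o) = 1*((-4 + 3*(-2)) + 9) = 1*((-4 - 6) + 9) = 1*(-10 + 9) = 1*(-1) = -1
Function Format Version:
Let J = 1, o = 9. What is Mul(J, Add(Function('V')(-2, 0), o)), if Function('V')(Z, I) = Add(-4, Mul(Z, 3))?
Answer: -1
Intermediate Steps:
Function('V')(Z, I) = Add(-4, Mul(3, Z))
Mul(J, Add(Function('V')(-2, 0), o)) = Mul(1, Add(Add(-4, Mul(3, -2)), 9)) = Mul(1, Add(Add(-4, -6), 9)) = Mul(1, Add(-10, 9)) = Mul(1, -1) = -1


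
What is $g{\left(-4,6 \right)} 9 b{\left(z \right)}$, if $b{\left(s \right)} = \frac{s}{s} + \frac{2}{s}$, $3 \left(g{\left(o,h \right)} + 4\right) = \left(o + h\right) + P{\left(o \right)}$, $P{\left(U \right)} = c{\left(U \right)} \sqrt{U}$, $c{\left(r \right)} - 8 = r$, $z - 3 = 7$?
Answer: $-36 + \frac{144 i}{5} \approx -36.0 + 28.8 i$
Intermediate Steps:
$z = 10$ ($z = 3 + 7 = 10$)
$c{\left(r \right)} = 8 + r$
$P{\left(U \right)} = \sqrt{U} \left(8 + U\right)$ ($P{\left(U \right)} = \left(8 + U\right) \sqrt{U} = \sqrt{U} \left(8 + U\right)$)
$g{\left(o,h \right)} = -4 + \frac{h}{3} + \frac{o}{3} + \frac{\sqrt{o} \left(8 + o\right)}{3}$ ($g{\left(o,h \right)} = -4 + \frac{\left(o + h\right) + \sqrt{o} \left(8 + o\right)}{3} = -4 + \frac{\left(h + o\right) + \sqrt{o} \left(8 + o\right)}{3} = -4 + \frac{h + o + \sqrt{o} \left(8 + o\right)}{3} = -4 + \left(\frac{h}{3} + \frac{o}{3} + \frac{\sqrt{o} \left(8 + o\right)}{3}\right) = -4 + \frac{h}{3} + \frac{o}{3} + \frac{\sqrt{o} \left(8 + o\right)}{3}$)
$b{\left(s \right)} = 1 + \frac{2}{s}$
$g{\left(-4,6 \right)} 9 b{\left(z \right)} = \left(-4 + \frac{1}{3} \cdot 6 + \frac{1}{3} \left(-4\right) + \frac{\sqrt{-4} \left(8 - 4\right)}{3}\right) 9 \frac{2 + 10}{10} = \left(-4 + 2 - \frac{4}{3} + \frac{1}{3} \cdot 2 i 4\right) 9 \cdot \frac{1}{10} \cdot 12 = \left(-4 + 2 - \frac{4}{3} + \frac{8 i}{3}\right) 9 \cdot \frac{6}{5} = \left(- \frac{10}{3} + \frac{8 i}{3}\right) 9 \cdot \frac{6}{5} = \left(-30 + 24 i\right) \frac{6}{5} = -36 + \frac{144 i}{5}$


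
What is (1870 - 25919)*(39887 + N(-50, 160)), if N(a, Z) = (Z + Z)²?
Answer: -3421860063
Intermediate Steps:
N(a, Z) = 4*Z² (N(a, Z) = (2*Z)² = 4*Z²)
(1870 - 25919)*(39887 + N(-50, 160)) = (1870 - 25919)*(39887 + 4*160²) = -24049*(39887 + 4*25600) = -24049*(39887 + 102400) = -24049*142287 = -3421860063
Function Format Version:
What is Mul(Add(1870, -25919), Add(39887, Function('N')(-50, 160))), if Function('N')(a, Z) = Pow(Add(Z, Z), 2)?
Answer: -3421860063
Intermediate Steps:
Function('N')(a, Z) = Mul(4, Pow(Z, 2)) (Function('N')(a, Z) = Pow(Mul(2, Z), 2) = Mul(4, Pow(Z, 2)))
Mul(Add(1870, -25919), Add(39887, Function('N')(-50, 160))) = Mul(Add(1870, -25919), Add(39887, Mul(4, Pow(160, 2)))) = Mul(-24049, Add(39887, Mul(4, 25600))) = Mul(-24049, Add(39887, 102400)) = Mul(-24049, 142287) = -3421860063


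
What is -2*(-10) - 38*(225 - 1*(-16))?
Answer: -9138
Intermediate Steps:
-2*(-10) - 38*(225 - 1*(-16)) = 20 - 38*(225 + 16) = 20 - 38*241 = 20 - 9158 = -9138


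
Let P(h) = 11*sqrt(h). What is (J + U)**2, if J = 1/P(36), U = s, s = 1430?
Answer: 8907773161/4356 ≈ 2.0449e+6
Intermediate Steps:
U = 1430
J = 1/66 (J = 1/(11*sqrt(36)) = 1/(11*6) = 1/66 ≈ 0.015152)
(J + U)**2 = (1/66 + 1430)**2 = (94381/66)**2 = 8907773161/4356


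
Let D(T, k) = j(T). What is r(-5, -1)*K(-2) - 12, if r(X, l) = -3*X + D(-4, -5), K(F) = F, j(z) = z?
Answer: -34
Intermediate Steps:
D(T, k) = T
r(X, l) = -4 - 3*X (r(X, l) = -3*X - 4 = -4 - 3*X)
r(-5, -1)*K(-2) - 12 = (-4 - 3*(-5))*(-2) - 12 = (-4 + 15)*(-2) - 12 = 11*(-2) - 12 = -22 - 12 = -34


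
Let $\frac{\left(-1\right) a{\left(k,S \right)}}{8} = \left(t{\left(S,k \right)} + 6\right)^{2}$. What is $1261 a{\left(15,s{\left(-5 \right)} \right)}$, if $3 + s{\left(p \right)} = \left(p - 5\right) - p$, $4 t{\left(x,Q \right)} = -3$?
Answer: $- \frac{556101}{2} \approx -2.7805 \cdot 10^{5}$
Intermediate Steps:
$t{\left(x,Q \right)} = - \frac{3}{4}$ ($t{\left(x,Q \right)} = \frac{1}{4} \left(-3\right) = - \frac{3}{4}$)
$s{\left(p \right)} = -8$ ($s{\left(p \right)} = -3 + \left(\left(p - 5\right) - p\right) = -3 + \left(\left(-5 + p\right) - p\right) = -3 - 5 = -8$)
$a{\left(k,S \right)} = - \frac{441}{2}$ ($a{\left(k,S \right)} = - 8 \left(- \frac{3}{4} + 6\right)^{2} = - 8 \left(\frac{21}{4}\right)^{2} = \left(-8\right) \frac{441}{16} = - \frac{441}{2}$)
$1261 a{\left(15,s{\left(-5 \right)} \right)} = 1261 \left(- \frac{441}{2}\right) = - \frac{556101}{2}$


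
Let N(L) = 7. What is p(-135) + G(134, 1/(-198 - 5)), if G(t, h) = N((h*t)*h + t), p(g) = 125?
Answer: 132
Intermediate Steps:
G(t, h) = 7
p(-135) + G(134, 1/(-198 - 5)) = 125 + 7 = 132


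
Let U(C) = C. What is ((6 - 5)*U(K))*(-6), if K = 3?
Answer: -18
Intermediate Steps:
((6 - 5)*U(K))*(-6) = ((6 - 5)*3)*(-6) = (1*3)*(-6) = 3*(-6) = -18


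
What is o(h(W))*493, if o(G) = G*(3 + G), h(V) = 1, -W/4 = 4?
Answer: 1972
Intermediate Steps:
W = -16 (W = -4*4 = -16)
o(h(W))*493 = (1*(3 + 1))*493 = (1*4)*493 = 4*493 = 1972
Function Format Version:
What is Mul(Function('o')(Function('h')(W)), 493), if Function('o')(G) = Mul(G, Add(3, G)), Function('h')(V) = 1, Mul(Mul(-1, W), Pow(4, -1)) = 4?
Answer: 1972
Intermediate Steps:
W = -16 (W = Mul(-4, 4) = -16)
Mul(Function('o')(Function('h')(W)), 493) = Mul(Mul(1, Add(3, 1)), 493) = Mul(Mul(1, 4), 493) = Mul(4, 493) = 1972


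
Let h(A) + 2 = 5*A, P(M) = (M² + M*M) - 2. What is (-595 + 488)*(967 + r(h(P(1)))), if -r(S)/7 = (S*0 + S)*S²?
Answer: -109461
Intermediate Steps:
P(M) = -2 + 2*M² (P(M) = (M² + M²) - 2 = 2*M² - 2 = -2 + 2*M²)
h(A) = -2 + 5*A
r(S) = -7*S³ (r(S) = -7*(S*0 + S)*S² = -7*(0 + S)*S² = -7*S*S² = -7*S³)
(-595 + 488)*(967 + r(h(P(1)))) = (-595 + 488)*(967 - 7*(-2 + 5*(-2 + 2*1²))³) = -107*(967 - 7*(-2 + 5*(-2 + 2*1))³) = -107*(967 - 7*(-2 + 5*(-2 + 2))³) = -107*(967 - 7*(-2 + 5*0)³) = -107*(967 - 7*(-2 + 0)³) = -107*(967 - 7*(-2)³) = -107*(967 - 7*(-8)) = -107*(967 + 56) = -107*1023 = -109461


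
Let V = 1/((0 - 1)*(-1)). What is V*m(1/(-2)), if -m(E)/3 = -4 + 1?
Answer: 9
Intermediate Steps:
m(E) = 9 (m(E) = -3*(-4 + 1) = -3*(-3) = 9)
V = 1 (V = 1/(-1*(-1)) = 1/1 = 1)
V*m(1/(-2)) = 1*9 = 9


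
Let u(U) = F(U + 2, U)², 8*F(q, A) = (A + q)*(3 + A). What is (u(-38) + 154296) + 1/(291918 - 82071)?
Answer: 869975508583/3357552 ≈ 2.5911e+5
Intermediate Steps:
F(q, A) = (3 + A)*(A + q)/8 (F(q, A) = ((A + q)*(3 + A))/8 = ((3 + A)*(A + q))/8 = (3 + A)*(A + q)/8)
u(U) = (¾ + U²/8 + 3*U/4 + U*(2 + U)/8)² (u(U) = (U²/8 + 3*U/8 + 3*(U + 2)/8 + U*(U + 2)/8)² = (U²/8 + 3*U/8 + 3*(2 + U)/8 + U*(2 + U)/8)² = (U²/8 + 3*U/8 + (¾ + 3*U/8) + U*(2 + U)/8)² = (¾ + U²/8 + 3*U/4 + U*(2 + U)/8)²)
(u(-38) + 154296) + 1/(291918 - 82071) = ((6 + 2*(-38)² + 8*(-38))²/64 + 154296) + 1/(291918 - 82071) = ((6 + 2*1444 - 304)²/64 + 154296) + 1/209847 = ((6 + 2888 - 304)²/64 + 154296) + 1/209847 = ((1/64)*2590² + 154296) + 1/209847 = ((1/64)*6708100 + 154296) + 1/209847 = (1677025/16 + 154296) + 1/209847 = 4145761/16 + 1/209847 = 869975508583/3357552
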